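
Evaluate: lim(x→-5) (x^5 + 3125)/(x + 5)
This is a standard limit.

Factor or rationalize the expression:
  lim(x→-5) (x^5 + 3125)/(x + 5) = 3125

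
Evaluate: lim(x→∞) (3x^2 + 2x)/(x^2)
This is an ∞/∞ indeterminate form.

Apply L'Hôpital's rule: differentiate numerator and denominator separately.
  f(x) = 3·x^2 + 2·x   ⇒   f'(x) = 6·x + 2
  g(x) = x^2   ⇒   g'(x) = 2·x
  lim(x→∞) f'(x)/g'(x) = lim(x→∞) (6·x + 2)/(2·x)
  = 3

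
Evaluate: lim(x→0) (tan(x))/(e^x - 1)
This is a 0/0 indeterminate form.

Apply L'Hôpital's rule: differentiate numerator and denominator separately.
  f(x) = tan(x)   ⇒   f'(x) = tan(x)^2 + 1
  g(x) = e^(x) - 1   ⇒   g'(x) = e^(x)
  lim(x→0) f'(x)/g'(x) = lim(x→0) (tan(x)^2 + 1)/(e^(x))
  = 1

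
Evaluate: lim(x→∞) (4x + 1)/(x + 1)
This is an ∞/∞ indeterminate form.

Apply L'Hôpital's rule: differentiate numerator and denominator separately.
  f(x) = 4·x + 1   ⇒   f'(x) = 4
  g(x) = x + 1   ⇒   g'(x) = 1
  lim(x→∞) f'(x)/g'(x) = lim(x→∞) (4)/(1)
  = 4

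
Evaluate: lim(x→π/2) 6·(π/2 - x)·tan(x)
This is a 0·∞ indeterminate form.

Rewrite 0·∞ as a quotient (0/0 or ∞/∞ form), then apply L'Hôpital's rule:
  lim(x→π/2) 6·(π/2 - x)·tan(x) = 6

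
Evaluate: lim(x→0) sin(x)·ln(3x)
This is a 0·∞ indeterminate form.

Rewrite 0·∞ as a quotient (0/0 or ∞/∞ form), then apply L'Hôpital's rule:
  lim(x→0) sin(x)·ln(3x) = 0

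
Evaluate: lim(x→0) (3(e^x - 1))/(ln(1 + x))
This is a 0/0 indeterminate form.

Apply L'Hôpital's rule: differentiate numerator and denominator separately.
  f(x) = 3·e^(x) - 3   ⇒   f'(x) = 3·e^(x)
  g(x) = ln(x + 1)   ⇒   g'(x) = 1/(x + 1)
  lim(x→0) f'(x)/g'(x) = lim(x→0) (3·e^(x))/(1/(x + 1))
  = 3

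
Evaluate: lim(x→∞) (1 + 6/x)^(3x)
This is an exponential indeterminate form.

For exponential indeterminate forms, take the natural log:
  Let L = lim(x→∞) (1 + 6/x)^(3x)
  Then ln(L) = lim(x→∞) [exponent × ln(base)]
  Evaluate using L'Hôpital or standard limits, then exponentiate.
  L = e^(18)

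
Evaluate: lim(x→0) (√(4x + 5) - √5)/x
This is a standard limit.

Factor or rationalize the expression:
  lim(x→0) (√(4x + 5) - √5)/x = 2·sqrt(5)/5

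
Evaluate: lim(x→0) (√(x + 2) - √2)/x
This is a standard limit.

Factor or rationalize the expression:
  lim(x→0) (√(x + 2) - √2)/x = sqrt(2)/4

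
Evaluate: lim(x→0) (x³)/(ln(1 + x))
This is a 0/0 indeterminate form.

Apply L'Hôpital's rule: differentiate numerator and denominator separately.
  f(x) = x^3   ⇒   f'(x) = 3·x^2
  g(x) = ln(x + 1)   ⇒   g'(x) = 1/(x + 1)
  lim(x→0) f'(x)/g'(x) = lim(x→0) (3·x^2)/(1/(x + 1))
  = 0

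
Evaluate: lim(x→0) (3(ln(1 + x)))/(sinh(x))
This is a 0/0 indeterminate form.

Apply L'Hôpital's rule: differentiate numerator and denominator separately.
  f(x) = 3·ln(x + 1)   ⇒   f'(x) = 3/(x + 1)
  g(x) = sinh(x)   ⇒   g'(x) = cosh(x)
  lim(x→0) f'(x)/g'(x) = lim(x→0) (3/(x + 1))/(cosh(x))
  = 3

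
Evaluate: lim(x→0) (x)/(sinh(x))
This is a 0/0 indeterminate form.

Apply L'Hôpital's rule: differentiate numerator and denominator separately.
  f(x) = x   ⇒   f'(x) = 1
  g(x) = sinh(x)   ⇒   g'(x) = cosh(x)
  lim(x→0) f'(x)/g'(x) = lim(x→0) (1)/(cosh(x))
  = 1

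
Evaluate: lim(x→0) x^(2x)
This is an exponential indeterminate form.

For exponential indeterminate forms, take the natural log:
  Let L = lim(x→0) x^(2x)
  Then ln(L) = lim(x→0) [exponent × ln(base)]
  Evaluate using L'Hôpital or standard limits, then exponentiate.
  L = 1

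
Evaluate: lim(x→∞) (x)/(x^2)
This is an ∞/∞ indeterminate form.

Apply L'Hôpital's rule: differentiate numerator and denominator separately.
  f(x) = x   ⇒   f'(x) = 1
  g(x) = x^2   ⇒   g'(x) = 2·x
  lim(x→∞) f'(x)/g'(x) = lim(x→∞) (1)/(2·x)
  = 0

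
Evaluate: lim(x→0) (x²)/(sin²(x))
This is a 0/0 indeterminate form.

Apply L'Hôpital's rule: differentiate numerator and denominator separately.
  f(x) = x^2   ⇒   f'(x) = 2·x
  g(x) = sin(x)^2   ⇒   g'(x) = 2·sin(x)·cos(x)
  lim(x→0) f'(x)/g'(x) = lim(x→0) (2·x)/(2·sin(x)·cos(x))
  = 1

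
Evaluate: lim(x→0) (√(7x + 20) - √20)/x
This is a standard limit.

Factor or rationalize the expression:
  lim(x→0) (√(7x + 20) - √20)/x = 7·sqrt(5)/20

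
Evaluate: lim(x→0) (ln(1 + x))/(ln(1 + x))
This is a 0/0 indeterminate form.

Apply L'Hôpital's rule: differentiate numerator and denominator separately.
  f(x) = ln(x + 1)   ⇒   f'(x) = 1/(x + 1)
  g(x) = ln(x + 1)   ⇒   g'(x) = 1/(x + 1)
  lim(x→0) f'(x)/g'(x) = lim(x→0) (1/(x + 1))/(1/(x + 1))
  = 1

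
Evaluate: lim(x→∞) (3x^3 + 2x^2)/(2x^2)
This is an ∞/∞ indeterminate form.

Apply L'Hôpital's rule: differentiate numerator and denominator separately.
  f(x) = 3·x^3 + 2·x^2   ⇒   f'(x) = 9·x^2 + 4·x
  g(x) = 2·x^2   ⇒   g'(x) = 4·x
  lim(x→∞) f'(x)/g'(x) = lim(x→∞) (9·x^2 + 4·x)/(4·x)
  = ∞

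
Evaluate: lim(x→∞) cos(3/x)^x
This is an exponential indeterminate form.

For exponential indeterminate forms, take the natural log:
  Let L = lim(x→∞) cos(3/x)^x
  Then ln(L) = lim(x→∞) [exponent × ln(base)]
  Evaluate using L'Hôpital or standard limits, then exponentiate.
  L = 1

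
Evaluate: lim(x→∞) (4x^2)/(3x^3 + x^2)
This is an ∞/∞ indeterminate form.

Apply L'Hôpital's rule: differentiate numerator and denominator separately.
  f(x) = 4·x^2   ⇒   f'(x) = 8·x
  g(x) = 3·x^3 + x^2   ⇒   g'(x) = 9·x^2 + 2·x
  lim(x→∞) f'(x)/g'(x) = lim(x→∞) (8·x)/(9·x^2 + 2·x)
  = 0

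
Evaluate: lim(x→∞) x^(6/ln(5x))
This is an exponential indeterminate form.

For exponential indeterminate forms, take the natural log:
  Let L = lim(x→∞) x^(6/ln(5x))
  Then ln(L) = lim(x→∞) [exponent × ln(base)]
  Evaluate using L'Hôpital or standard limits, then exponentiate.
  L = e^(6)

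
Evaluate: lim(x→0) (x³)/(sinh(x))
This is a 0/0 indeterminate form.

Apply L'Hôpital's rule: differentiate numerator and denominator separately.
  f(x) = x^3   ⇒   f'(x) = 3·x^2
  g(x) = sinh(x)   ⇒   g'(x) = cosh(x)
  lim(x→0) f'(x)/g'(x) = lim(x→0) (3·x^2)/(cosh(x))
  = 0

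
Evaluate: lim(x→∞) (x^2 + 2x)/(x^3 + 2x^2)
This is an ∞/∞ indeterminate form.

Apply L'Hôpital's rule: differentiate numerator and denominator separately.
  f(x) = x^2 + 2·x   ⇒   f'(x) = 2·x + 2
  g(x) = x^3 + 2·x^2   ⇒   g'(x) = 3·x^2 + 4·x
  lim(x→∞) f'(x)/g'(x) = lim(x→∞) (2·x + 2)/(3·x^2 + 4·x)
  = 0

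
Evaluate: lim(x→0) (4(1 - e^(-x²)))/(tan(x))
This is a 0/0 indeterminate form.

Apply L'Hôpital's rule: differentiate numerator and denominator separately.
  f(x) = 4 - 4·e^(-x^2)   ⇒   f'(x) = 8·x·e^(-x^2)
  g(x) = tan(x)   ⇒   g'(x) = tan(x)^2 + 1
  lim(x→0) f'(x)/g'(x) = lim(x→0) (8·x·e^(-x^2))/(tan(x)^2 + 1)
  = 0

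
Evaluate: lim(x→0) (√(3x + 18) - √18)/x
This is a standard limit.

Factor or rationalize the expression:
  lim(x→0) (√(3x + 18) - √18)/x = sqrt(2)/4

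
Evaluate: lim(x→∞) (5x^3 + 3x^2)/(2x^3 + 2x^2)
This is an ∞/∞ indeterminate form.

Apply L'Hôpital's rule: differentiate numerator and denominator separately.
  f(x) = 5·x^3 + 3·x^2   ⇒   f'(x) = 15·x^2 + 6·x
  g(x) = 2·x^3 + 2·x^2   ⇒   g'(x) = 6·x^2 + 4·x
  lim(x→∞) f'(x)/g'(x) = lim(x→∞) (15·x^2 + 6·x)/(6·x^2 + 4·x)
  = 5/2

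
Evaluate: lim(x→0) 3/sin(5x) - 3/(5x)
This is an ∞-∞ indeterminate form.

Combine fractions or rationalize to convert ∞-∞ to 0/0 form:
  lim(x→0) 3/sin(5x) - 3/(5x) = 0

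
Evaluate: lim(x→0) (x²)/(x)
This is a 0/0 indeterminate form.

Apply L'Hôpital's rule: differentiate numerator and denominator separately.
  f(x) = x^2   ⇒   f'(x) = 2·x
  g(x) = x   ⇒   g'(x) = 1
  lim(x→0) f'(x)/g'(x) = lim(x→0) (2·x)/(1)
  = 0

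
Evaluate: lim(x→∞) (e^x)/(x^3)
This is an ∞/∞ indeterminate form.

Apply L'Hôpital's rule: differentiate numerator and denominator separately.
  f(x) = e^(x)   ⇒   f'(x) = e^(x)
  g(x) = x^3   ⇒   g'(x) = 3·x^2
  lim(x→∞) f'(x)/g'(x) = lim(x→∞) (e^(x))/(3·x^2)
  = ∞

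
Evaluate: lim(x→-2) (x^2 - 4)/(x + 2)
This is a standard limit.

Factor or rationalize the expression:
  lim(x→-2) (x^2 - 4)/(x + 2) = -4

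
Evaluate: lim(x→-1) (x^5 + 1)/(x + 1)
This is a standard limit.

Factor or rationalize the expression:
  lim(x→-1) (x^5 + 1)/(x + 1) = 5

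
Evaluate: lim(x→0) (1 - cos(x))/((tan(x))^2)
This is a 0/0 indeterminate form.

Apply L'Hôpital's rule: differentiate numerator and denominator separately.
  f(x) = 1 - cos(x)   ⇒   f'(x) = sin(x)
  g(x) = tan(x)^2   ⇒   g'(x) = (2·tan(x)^2 + 2)·tan(x)
  lim(x→0) f'(x)/g'(x) = lim(x→0) (sin(x))/((2·tan(x)^2 + 2)·tan(x))
  = 1/2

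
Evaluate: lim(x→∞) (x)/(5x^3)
This is an ∞/∞ indeterminate form.

Apply L'Hôpital's rule: differentiate numerator and denominator separately.
  f(x) = x   ⇒   f'(x) = 1
  g(x) = 5·x^3   ⇒   g'(x) = 15·x^2
  lim(x→∞) f'(x)/g'(x) = lim(x→∞) (1)/(15·x^2)
  = 0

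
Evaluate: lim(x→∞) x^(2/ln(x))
This is an exponential indeterminate form.

For exponential indeterminate forms, take the natural log:
  Let L = lim(x→∞) x^(2/ln(x))
  Then ln(L) = lim(x→∞) [exponent × ln(base)]
  Evaluate using L'Hôpital or standard limits, then exponentiate.
  L = e²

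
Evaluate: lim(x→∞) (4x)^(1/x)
This is an exponential indeterminate form.

For exponential indeterminate forms, take the natural log:
  Let L = lim(x→∞) (4x)^(1/x)
  Then ln(L) = lim(x→∞) [exponent × ln(base)]
  Evaluate using L'Hôpital or standard limits, then exponentiate.
  L = 1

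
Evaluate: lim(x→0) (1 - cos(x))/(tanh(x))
This is a 0/0 indeterminate form.

Apply L'Hôpital's rule: differentiate numerator and denominator separately.
  f(x) = 1 - cos(x)   ⇒   f'(x) = sin(x)
  g(x) = tanh(x)   ⇒   g'(x) = 1 - tanh(x)^2
  lim(x→0) f'(x)/g'(x) = lim(x→0) (sin(x))/(1 - tanh(x)^2)
  = 0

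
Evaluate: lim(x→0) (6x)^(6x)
This is an exponential indeterminate form.

For exponential indeterminate forms, take the natural log:
  Let L = lim(x→0) (6x)^(6x)
  Then ln(L) = lim(x→0) [exponent × ln(base)]
  Evaluate using L'Hôpital or standard limits, then exponentiate.
  L = 1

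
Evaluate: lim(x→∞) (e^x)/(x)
This is an ∞/∞ indeterminate form.

Apply L'Hôpital's rule: differentiate numerator and denominator separately.
  f(x) = e^(x)   ⇒   f'(x) = e^(x)
  g(x) = x   ⇒   g'(x) = 1
  lim(x→∞) f'(x)/g'(x) = lim(x→∞) (e^(x))/(1)
  = ∞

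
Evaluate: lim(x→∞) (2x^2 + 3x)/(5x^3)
This is an ∞/∞ indeterminate form.

Apply L'Hôpital's rule: differentiate numerator and denominator separately.
  f(x) = 2·x^2 + 3·x   ⇒   f'(x) = 4·x + 3
  g(x) = 5·x^3   ⇒   g'(x) = 15·x^2
  lim(x→∞) f'(x)/g'(x) = lim(x→∞) (4·x + 3)/(15·x^2)
  = 0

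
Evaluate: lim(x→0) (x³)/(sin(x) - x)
This is a 0/0 indeterminate form.

Apply L'Hôpital's rule: differentiate numerator and denominator separately.
  f(x) = x^3   ⇒   f'(x) = 3·x^2
  g(x) = -x + sin(x)   ⇒   g'(x) = cos(x) - 1
  lim(x→0) f'(x)/g'(x) = lim(x→0) (3·x^2)/(cos(x) - 1)
  = -6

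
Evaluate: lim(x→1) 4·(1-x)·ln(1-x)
This is a 0·∞ indeterminate form.

Rewrite 0·∞ as a quotient (0/0 or ∞/∞ form), then apply L'Hôpital's rule:
  lim(x→1) 4·(1-x)·ln(1-x) = 0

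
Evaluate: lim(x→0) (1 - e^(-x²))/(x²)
This is a 0/0 indeterminate form.

Apply L'Hôpital's rule: differentiate numerator and denominator separately.
  f(x) = 1 - e^(-x^2)   ⇒   f'(x) = 2·x·e^(-x^2)
  g(x) = x^2   ⇒   g'(x) = 2·x
  lim(x→0) f'(x)/g'(x) = lim(x→0) (2·x·e^(-x^2))/(2·x)
  = 1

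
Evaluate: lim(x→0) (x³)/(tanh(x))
This is a 0/0 indeterminate form.

Apply L'Hôpital's rule: differentiate numerator and denominator separately.
  f(x) = x^3   ⇒   f'(x) = 3·x^2
  g(x) = tanh(x)   ⇒   g'(x) = 1 - tanh(x)^2
  lim(x→0) f'(x)/g'(x) = lim(x→0) (3·x^2)/(1 - tanh(x)^2)
  = 0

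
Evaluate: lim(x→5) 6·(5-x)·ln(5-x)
This is a 0·∞ indeterminate form.

Rewrite 0·∞ as a quotient (0/0 or ∞/∞ form), then apply L'Hôpital's rule:
  lim(x→5) 6·(5-x)·ln(5-x) = 0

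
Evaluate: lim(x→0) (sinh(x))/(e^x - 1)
This is a 0/0 indeterminate form.

Apply L'Hôpital's rule: differentiate numerator and denominator separately.
  f(x) = sinh(x)   ⇒   f'(x) = cosh(x)
  g(x) = e^(x) - 1   ⇒   g'(x) = e^(x)
  lim(x→0) f'(x)/g'(x) = lim(x→0) (cosh(x))/(e^(x))
  = 1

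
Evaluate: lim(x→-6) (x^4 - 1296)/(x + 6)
This is a standard limit.

Factor or rationalize the expression:
  lim(x→-6) (x^4 - 1296)/(x + 6) = -864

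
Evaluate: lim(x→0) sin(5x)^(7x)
This is an exponential indeterminate form.

For exponential indeterminate forms, take the natural log:
  Let L = lim(x→0) sin(5x)^(7x)
  Then ln(L) = lim(x→0) [exponent × ln(base)]
  Evaluate using L'Hôpital or standard limits, then exponentiate.
  L = 1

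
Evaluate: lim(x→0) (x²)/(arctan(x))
This is a 0/0 indeterminate form.

Apply L'Hôpital's rule: differentiate numerator and denominator separately.
  f(x) = x^2   ⇒   f'(x) = 2·x
  g(x) = atan(x)   ⇒   g'(x) = 1/(x^2 + 1)
  lim(x→0) f'(x)/g'(x) = lim(x→0) (2·x)/(1/(x^2 + 1))
  = 0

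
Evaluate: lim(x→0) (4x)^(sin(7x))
This is an exponential indeterminate form.

For exponential indeterminate forms, take the natural log:
  Let L = lim(x→0) (4x)^(sin(7x))
  Then ln(L) = lim(x→0) [exponent × ln(base)]
  Evaluate using L'Hôpital or standard limits, then exponentiate.
  L = 1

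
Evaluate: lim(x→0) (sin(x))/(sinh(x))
This is a 0/0 indeterminate form.

Apply L'Hôpital's rule: differentiate numerator and denominator separately.
  f(x) = sin(x)   ⇒   f'(x) = cos(x)
  g(x) = sinh(x)   ⇒   g'(x) = cosh(x)
  lim(x→0) f'(x)/g'(x) = lim(x→0) (cos(x))/(cosh(x))
  = 1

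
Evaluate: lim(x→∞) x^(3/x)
This is an exponential indeterminate form.

For exponential indeterminate forms, take the natural log:
  Let L = lim(x→∞) x^(3/x)
  Then ln(L) = lim(x→∞) [exponent × ln(base)]
  Evaluate using L'Hôpital or standard limits, then exponentiate.
  L = 1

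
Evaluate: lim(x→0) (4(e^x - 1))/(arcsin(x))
This is a 0/0 indeterminate form.

Apply L'Hôpital's rule: differentiate numerator and denominator separately.
  f(x) = 4·e^(x) - 4   ⇒   f'(x) = 4·e^(x)
  g(x) = asin(x)   ⇒   g'(x) = 1/sqrt(1 - x^2)
  lim(x→0) f'(x)/g'(x) = lim(x→0) (4·e^(x))/(1/sqrt(1 - x^2))
  = 4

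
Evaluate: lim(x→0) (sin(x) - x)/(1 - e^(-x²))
This is a 0/0 indeterminate form.

Apply L'Hôpital's rule: differentiate numerator and denominator separately.
  f(x) = -x + sin(x)   ⇒   f'(x) = cos(x) - 1
  g(x) = 1 - e^(-x^2)   ⇒   g'(x) = 2·x·e^(-x^2)
  lim(x→0) f'(x)/g'(x) = lim(x→0) (cos(x) - 1)/(2·x·e^(-x^2))
  = 0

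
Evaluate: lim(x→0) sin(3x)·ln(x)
This is a 0·∞ indeterminate form.

Rewrite 0·∞ as a quotient (0/0 or ∞/∞ form), then apply L'Hôpital's rule:
  lim(x→0) sin(3x)·ln(x) = 0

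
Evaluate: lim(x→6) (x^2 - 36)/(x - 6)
This is a standard limit.

Factor or rationalize the expression:
  lim(x→6) (x^2 - 36)/(x - 6) = 12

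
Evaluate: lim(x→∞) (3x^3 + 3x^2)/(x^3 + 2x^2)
This is an ∞/∞ indeterminate form.

Apply L'Hôpital's rule: differentiate numerator and denominator separately.
  f(x) = 3·x^3 + 3·x^2   ⇒   f'(x) = 9·x^2 + 6·x
  g(x) = x^3 + 2·x^2   ⇒   g'(x) = 3·x^2 + 4·x
  lim(x→∞) f'(x)/g'(x) = lim(x→∞) (9·x^2 + 6·x)/(3·x^2 + 4·x)
  = 3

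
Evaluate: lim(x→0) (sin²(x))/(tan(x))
This is a 0/0 indeterminate form.

Apply L'Hôpital's rule: differentiate numerator and denominator separately.
  f(x) = sin(x)^2   ⇒   f'(x) = 2·sin(x)·cos(x)
  g(x) = tan(x)   ⇒   g'(x) = tan(x)^2 + 1
  lim(x→0) f'(x)/g'(x) = lim(x→0) (2·sin(x)·cos(x))/(tan(x)^2 + 1)
  = 0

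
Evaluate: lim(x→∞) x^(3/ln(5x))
This is an exponential indeterminate form.

For exponential indeterminate forms, take the natural log:
  Let L = lim(x→∞) x^(3/ln(5x))
  Then ln(L) = lim(x→∞) [exponent × ln(base)]
  Evaluate using L'Hôpital or standard limits, then exponentiate.
  L = e^(3)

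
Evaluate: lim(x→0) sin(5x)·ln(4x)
This is a 0·∞ indeterminate form.

Rewrite 0·∞ as a quotient (0/0 or ∞/∞ form), then apply L'Hôpital's rule:
  lim(x→0) sin(5x)·ln(4x) = 0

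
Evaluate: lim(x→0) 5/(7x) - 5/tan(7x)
This is an ∞-∞ indeterminate form.

Combine fractions or rationalize to convert ∞-∞ to 0/0 form:
  lim(x→0) 5/(7x) - 5/tan(7x) = 0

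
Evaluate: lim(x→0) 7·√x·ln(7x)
This is a 0·∞ indeterminate form.

Rewrite 0·∞ as a quotient (0/0 or ∞/∞ form), then apply L'Hôpital's rule:
  lim(x→0) 7·√x·ln(7x) = 0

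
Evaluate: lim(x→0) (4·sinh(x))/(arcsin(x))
This is a 0/0 indeterminate form.

Apply L'Hôpital's rule: differentiate numerator and denominator separately.
  f(x) = 4·sinh(x)   ⇒   f'(x) = 4·cosh(x)
  g(x) = asin(x)   ⇒   g'(x) = 1/sqrt(1 - x^2)
  lim(x→0) f'(x)/g'(x) = lim(x→0) (4·cosh(x))/(1/sqrt(1 - x^2))
  = 4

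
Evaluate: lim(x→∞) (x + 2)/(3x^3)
This is an ∞/∞ indeterminate form.

Apply L'Hôpital's rule: differentiate numerator and denominator separately.
  f(x) = x + 2   ⇒   f'(x) = 1
  g(x) = 3·x^3   ⇒   g'(x) = 9·x^2
  lim(x→∞) f'(x)/g'(x) = lim(x→∞) (1)/(9·x^2)
  = 0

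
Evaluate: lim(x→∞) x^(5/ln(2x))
This is an exponential indeterminate form.

For exponential indeterminate forms, take the natural log:
  Let L = lim(x→∞) x^(5/ln(2x))
  Then ln(L) = lim(x→∞) [exponent × ln(base)]
  Evaluate using L'Hôpital or standard limits, then exponentiate.
  L = e^(5)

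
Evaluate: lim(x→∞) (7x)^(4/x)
This is an exponential indeterminate form.

For exponential indeterminate forms, take the natural log:
  Let L = lim(x→∞) (7x)^(4/x)
  Then ln(L) = lim(x→∞) [exponent × ln(base)]
  Evaluate using L'Hôpital or standard limits, then exponentiate.
  L = 1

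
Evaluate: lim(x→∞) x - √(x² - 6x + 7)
This is an ∞-∞ indeterminate form.

Combine fractions or rationalize to convert ∞-∞ to 0/0 form:
  lim(x→∞) x - √(x² - 6x + 7) = 3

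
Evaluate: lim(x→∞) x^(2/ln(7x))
This is an exponential indeterminate form.

For exponential indeterminate forms, take the natural log:
  Let L = lim(x→∞) x^(2/ln(7x))
  Then ln(L) = lim(x→∞) [exponent × ln(base)]
  Evaluate using L'Hôpital or standard limits, then exponentiate.
  L = e²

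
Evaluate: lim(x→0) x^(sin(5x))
This is an exponential indeterminate form.

For exponential indeterminate forms, take the natural log:
  Let L = lim(x→0) x^(sin(5x))
  Then ln(L) = lim(x→0) [exponent × ln(base)]
  Evaluate using L'Hôpital or standard limits, then exponentiate.
  L = 1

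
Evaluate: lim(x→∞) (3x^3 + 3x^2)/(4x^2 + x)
This is an ∞/∞ indeterminate form.

Apply L'Hôpital's rule: differentiate numerator and denominator separately.
  f(x) = 3·x^3 + 3·x^2   ⇒   f'(x) = 9·x^2 + 6·x
  g(x) = 4·x^2 + x   ⇒   g'(x) = 8·x + 1
  lim(x→∞) f'(x)/g'(x) = lim(x→∞) (9·x^2 + 6·x)/(8·x + 1)
  = ∞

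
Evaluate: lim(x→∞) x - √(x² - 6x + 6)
This is an ∞-∞ indeterminate form.

Combine fractions or rationalize to convert ∞-∞ to 0/0 form:
  lim(x→∞) x - √(x² - 6x + 6) = 3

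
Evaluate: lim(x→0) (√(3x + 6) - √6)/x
This is a standard limit.

Factor or rationalize the expression:
  lim(x→0) (√(3x + 6) - √6)/x = sqrt(6)/4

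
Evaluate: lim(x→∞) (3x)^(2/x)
This is an exponential indeterminate form.

For exponential indeterminate forms, take the natural log:
  Let L = lim(x→∞) (3x)^(2/x)
  Then ln(L) = lim(x→∞) [exponent × ln(base)]
  Evaluate using L'Hôpital or standard limits, then exponentiate.
  L = 1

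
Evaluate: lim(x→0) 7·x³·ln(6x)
This is a 0·∞ indeterminate form.

Rewrite 0·∞ as a quotient (0/0 or ∞/∞ form), then apply L'Hôpital's rule:
  lim(x→0) 7·x³·ln(6x) = 0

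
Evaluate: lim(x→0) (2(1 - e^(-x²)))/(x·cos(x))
This is a 0/0 indeterminate form.

Apply L'Hôpital's rule: differentiate numerator and denominator separately.
  f(x) = 2 - 2·e^(-x^2)   ⇒   f'(x) = 4·x·e^(-x^2)
  g(x) = x·cos(x)   ⇒   g'(x) = -x·sin(x) + cos(x)
  lim(x→0) f'(x)/g'(x) = lim(x→0) (4·x·e^(-x^2))/(-x·sin(x) + cos(x))
  = 0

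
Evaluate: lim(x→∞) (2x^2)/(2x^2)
This is an ∞/∞ indeterminate form.

Apply L'Hôpital's rule: differentiate numerator and denominator separately.
  f(x) = 2·x^2   ⇒   f'(x) = 4·x
  g(x) = 2·x^2   ⇒   g'(x) = 4·x
  lim(x→∞) f'(x)/g'(x) = lim(x→∞) (4·x)/(4·x)
  = 1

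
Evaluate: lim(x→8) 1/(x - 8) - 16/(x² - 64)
This is an ∞-∞ indeterminate form.

Combine fractions or rationalize to convert ∞-∞ to 0/0 form:
  lim(x→8) 1/(x - 8) - 16/(x² - 64) = 1/16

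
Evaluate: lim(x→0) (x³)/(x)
This is a 0/0 indeterminate form.

Apply L'Hôpital's rule: differentiate numerator and denominator separately.
  f(x) = x^3   ⇒   f'(x) = 3·x^2
  g(x) = x   ⇒   g'(x) = 1
  lim(x→0) f'(x)/g'(x) = lim(x→0) (3·x^2)/(1)
  = 0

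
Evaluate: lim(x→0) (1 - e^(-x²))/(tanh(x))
This is a 0/0 indeterminate form.

Apply L'Hôpital's rule: differentiate numerator and denominator separately.
  f(x) = 1 - e^(-x^2)   ⇒   f'(x) = 2·x·e^(-x^2)
  g(x) = tanh(x)   ⇒   g'(x) = 1 - tanh(x)^2
  lim(x→0) f'(x)/g'(x) = lim(x→0) (2·x·e^(-x^2))/(1 - tanh(x)^2)
  = 0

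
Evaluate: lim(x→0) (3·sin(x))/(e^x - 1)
This is a 0/0 indeterminate form.

Apply L'Hôpital's rule: differentiate numerator and denominator separately.
  f(x) = 3·sin(x)   ⇒   f'(x) = 3·cos(x)
  g(x) = e^(x) - 1   ⇒   g'(x) = e^(x)
  lim(x→0) f'(x)/g'(x) = lim(x→0) (3·cos(x))/(e^(x))
  = 3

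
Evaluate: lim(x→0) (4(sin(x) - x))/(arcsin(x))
This is a 0/0 indeterminate form.

Apply L'Hôpital's rule: differentiate numerator and denominator separately.
  f(x) = -4·x + 4·sin(x)   ⇒   f'(x) = 4·cos(x) - 4
  g(x) = asin(x)   ⇒   g'(x) = 1/sqrt(1 - x^2)
  lim(x→0) f'(x)/g'(x) = lim(x→0) (4·cos(x) - 4)/(1/sqrt(1 - x^2))
  = 0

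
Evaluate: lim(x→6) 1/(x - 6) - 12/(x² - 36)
This is an ∞-∞ indeterminate form.

Combine fractions or rationalize to convert ∞-∞ to 0/0 form:
  lim(x→6) 1/(x - 6) - 12/(x² - 36) = 1/12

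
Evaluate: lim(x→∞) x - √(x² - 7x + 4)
This is an ∞-∞ indeterminate form.

Combine fractions or rationalize to convert ∞-∞ to 0/0 form:
  lim(x→∞) x - √(x² - 7x + 4) = 7/2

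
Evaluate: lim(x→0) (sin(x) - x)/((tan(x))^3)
This is a 0/0 indeterminate form.

Apply L'Hôpital's rule: differentiate numerator and denominator separately.
  f(x) = -x + sin(x)   ⇒   f'(x) = cos(x) - 1
  g(x) = tan(x)^3   ⇒   g'(x) = (3·tan(x)^2 + 3)·tan(x)^2
  lim(x→0) f'(x)/g'(x) = lim(x→0) (cos(x) - 1)/((3·tan(x)^2 + 3)·tan(x)^2)
  = -1/6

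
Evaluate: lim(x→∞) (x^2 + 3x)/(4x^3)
This is an ∞/∞ indeterminate form.

Apply L'Hôpital's rule: differentiate numerator and denominator separately.
  f(x) = x^2 + 3·x   ⇒   f'(x) = 2·x + 3
  g(x) = 4·x^3   ⇒   g'(x) = 12·x^2
  lim(x→∞) f'(x)/g'(x) = lim(x→∞) (2·x + 3)/(12·x^2)
  = 0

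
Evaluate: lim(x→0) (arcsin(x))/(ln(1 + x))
This is a 0/0 indeterminate form.

Apply L'Hôpital's rule: differentiate numerator and denominator separately.
  f(x) = asin(x)   ⇒   f'(x) = 1/sqrt(1 - x^2)
  g(x) = ln(x + 1)   ⇒   g'(x) = 1/(x + 1)
  lim(x→0) f'(x)/g'(x) = lim(x→0) (1/sqrt(1 - x^2))/(1/(x + 1))
  = 1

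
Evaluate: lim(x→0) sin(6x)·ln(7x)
This is a 0·∞ indeterminate form.

Rewrite 0·∞ as a quotient (0/0 or ∞/∞ form), then apply L'Hôpital's rule:
  lim(x→0) sin(6x)·ln(7x) = 0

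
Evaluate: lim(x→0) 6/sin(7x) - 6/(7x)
This is an ∞-∞ indeterminate form.

Combine fractions or rationalize to convert ∞-∞ to 0/0 form:
  lim(x→0) 6/sin(7x) - 6/(7x) = 0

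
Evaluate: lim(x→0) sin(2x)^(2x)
This is an exponential indeterminate form.

For exponential indeterminate forms, take the natural log:
  Let L = lim(x→0) sin(2x)^(2x)
  Then ln(L) = lim(x→0) [exponent × ln(base)]
  Evaluate using L'Hôpital or standard limits, then exponentiate.
  L = 1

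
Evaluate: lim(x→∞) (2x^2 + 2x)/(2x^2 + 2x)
This is an ∞/∞ indeterminate form.

Apply L'Hôpital's rule: differentiate numerator and denominator separately.
  f(x) = 2·x^2 + 2·x   ⇒   f'(x) = 4·x + 2
  g(x) = 2·x^2 + 2·x   ⇒   g'(x) = 4·x + 2
  lim(x→∞) f'(x)/g'(x) = lim(x→∞) (4·x + 2)/(4·x + 2)
  = 1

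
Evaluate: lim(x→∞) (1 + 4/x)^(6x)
This is an exponential indeterminate form.

For exponential indeterminate forms, take the natural log:
  Let L = lim(x→∞) (1 + 4/x)^(6x)
  Then ln(L) = lim(x→∞) [exponent × ln(base)]
  Evaluate using L'Hôpital or standard limits, then exponentiate.
  L = e^(24)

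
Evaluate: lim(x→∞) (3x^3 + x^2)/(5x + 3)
This is an ∞/∞ indeterminate form.

Apply L'Hôpital's rule: differentiate numerator and denominator separately.
  f(x) = 3·x^3 + x^2   ⇒   f'(x) = 9·x^2 + 2·x
  g(x) = 5·x + 3   ⇒   g'(x) = 5
  lim(x→∞) f'(x)/g'(x) = lim(x→∞) (9·x^2 + 2·x)/(5)
  = ∞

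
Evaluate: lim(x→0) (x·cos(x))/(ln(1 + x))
This is a 0/0 indeterminate form.

Apply L'Hôpital's rule: differentiate numerator and denominator separately.
  f(x) = x·cos(x)   ⇒   f'(x) = -x·sin(x) + cos(x)
  g(x) = ln(x + 1)   ⇒   g'(x) = 1/(x + 1)
  lim(x→0) f'(x)/g'(x) = lim(x→0) (-x·sin(x) + cos(x))/(1/(x + 1))
  = 1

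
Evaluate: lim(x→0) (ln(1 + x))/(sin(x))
This is a 0/0 indeterminate form.

Apply L'Hôpital's rule: differentiate numerator and denominator separately.
  f(x) = ln(x + 1)   ⇒   f'(x) = 1/(x + 1)
  g(x) = sin(x)   ⇒   g'(x) = cos(x)
  lim(x→0) f'(x)/g'(x) = lim(x→0) (1/(x + 1))/(cos(x))
  = 1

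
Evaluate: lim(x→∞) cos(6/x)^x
This is an exponential indeterminate form.

For exponential indeterminate forms, take the natural log:
  Let L = lim(x→∞) cos(6/x)^x
  Then ln(L) = lim(x→∞) [exponent × ln(base)]
  Evaluate using L'Hôpital or standard limits, then exponentiate.
  L = 1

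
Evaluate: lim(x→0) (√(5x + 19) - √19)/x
This is a standard limit.

Factor or rationalize the expression:
  lim(x→0) (√(5x + 19) - √19)/x = 5·sqrt(19)/38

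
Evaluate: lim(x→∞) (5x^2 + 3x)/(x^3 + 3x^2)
This is an ∞/∞ indeterminate form.

Apply L'Hôpital's rule: differentiate numerator and denominator separately.
  f(x) = 5·x^2 + 3·x   ⇒   f'(x) = 10·x + 3
  g(x) = x^3 + 3·x^2   ⇒   g'(x) = 3·x^2 + 6·x
  lim(x→∞) f'(x)/g'(x) = lim(x→∞) (10·x + 3)/(3·x^2 + 6·x)
  = 0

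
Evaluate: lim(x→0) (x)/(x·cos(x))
This is a 0/0 indeterminate form.

Apply L'Hôpital's rule: differentiate numerator and denominator separately.
  f(x) = x   ⇒   f'(x) = 1
  g(x) = x·cos(x)   ⇒   g'(x) = -x·sin(x) + cos(x)
  lim(x→0) f'(x)/g'(x) = lim(x→0) (1)/(-x·sin(x) + cos(x))
  = 1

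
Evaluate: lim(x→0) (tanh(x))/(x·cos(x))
This is a 0/0 indeterminate form.

Apply L'Hôpital's rule: differentiate numerator and denominator separately.
  f(x) = tanh(x)   ⇒   f'(x) = 1 - tanh(x)^2
  g(x) = x·cos(x)   ⇒   g'(x) = -x·sin(x) + cos(x)
  lim(x→0) f'(x)/g'(x) = lim(x→0) (1 - tanh(x)^2)/(-x·sin(x) + cos(x))
  = 1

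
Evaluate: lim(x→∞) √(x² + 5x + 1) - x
This is an ∞-∞ indeterminate form.

Combine fractions or rationalize to convert ∞-∞ to 0/0 form:
  lim(x→∞) √(x² + 5x + 1) - x = 5/2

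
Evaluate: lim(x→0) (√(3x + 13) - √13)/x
This is a standard limit.

Factor or rationalize the expression:
  lim(x→0) (√(3x + 13) - √13)/x = 3·sqrt(13)/26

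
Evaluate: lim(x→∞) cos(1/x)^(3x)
This is an exponential indeterminate form.

For exponential indeterminate forms, take the natural log:
  Let L = lim(x→∞) cos(1/x)^(3x)
  Then ln(L) = lim(x→∞) [exponent × ln(base)]
  Evaluate using L'Hôpital or standard limits, then exponentiate.
  L = 1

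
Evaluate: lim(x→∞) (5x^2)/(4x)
This is an ∞/∞ indeterminate form.

Apply L'Hôpital's rule: differentiate numerator and denominator separately.
  f(x) = 5·x^2   ⇒   f'(x) = 10·x
  g(x) = 4·x   ⇒   g'(x) = 4
  lim(x→∞) f'(x)/g'(x) = lim(x→∞) (10·x)/(4)
  = ∞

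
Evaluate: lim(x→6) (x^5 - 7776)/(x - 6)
This is a standard limit.

Factor or rationalize the expression:
  lim(x→6) (x^5 - 7776)/(x - 6) = 6480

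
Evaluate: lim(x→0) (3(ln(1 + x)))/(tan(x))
This is a 0/0 indeterminate form.

Apply L'Hôpital's rule: differentiate numerator and denominator separately.
  f(x) = 3·ln(x + 1)   ⇒   f'(x) = 3/(x + 1)
  g(x) = tan(x)   ⇒   g'(x) = tan(x)^2 + 1
  lim(x→0) f'(x)/g'(x) = lim(x→0) (3/(x + 1))/(tan(x)^2 + 1)
  = 3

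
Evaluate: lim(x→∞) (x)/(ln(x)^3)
This is an ∞/∞ indeterminate form.

Apply L'Hôpital's rule: differentiate numerator and denominator separately.
  f(x) = x   ⇒   f'(x) = 1
  g(x) = ln(x)^3   ⇒   g'(x) = 3·ln(x)^2/x
  lim(x→∞) f'(x)/g'(x) = lim(x→∞) (1)/(3·ln(x)^2/x)
  = ∞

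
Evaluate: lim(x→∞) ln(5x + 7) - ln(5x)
This is an ∞-∞ indeterminate form.

Combine fractions or rationalize to convert ∞-∞ to 0/0 form:
  lim(x→∞) ln(5x + 7) - ln(5x) = 0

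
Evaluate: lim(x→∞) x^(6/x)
This is an exponential indeterminate form.

For exponential indeterminate forms, take the natural log:
  Let L = lim(x→∞) x^(6/x)
  Then ln(L) = lim(x→∞) [exponent × ln(base)]
  Evaluate using L'Hôpital or standard limits, then exponentiate.
  L = 1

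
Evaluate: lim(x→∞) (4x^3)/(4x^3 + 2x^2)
This is an ∞/∞ indeterminate form.

Apply L'Hôpital's rule: differentiate numerator and denominator separately.
  f(x) = 4·x^3   ⇒   f'(x) = 12·x^2
  g(x) = 4·x^3 + 2·x^2   ⇒   g'(x) = 12·x^2 + 4·x
  lim(x→∞) f'(x)/g'(x) = lim(x→∞) (12·x^2)/(12·x^2 + 4·x)
  = 1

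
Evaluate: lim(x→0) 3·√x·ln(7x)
This is a 0·∞ indeterminate form.

Rewrite 0·∞ as a quotient (0/0 or ∞/∞ form), then apply L'Hôpital's rule:
  lim(x→0) 3·√x·ln(7x) = 0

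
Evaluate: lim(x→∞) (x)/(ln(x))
This is an ∞/∞ indeterminate form.

Apply L'Hôpital's rule: differentiate numerator and denominator separately.
  f(x) = x   ⇒   f'(x) = 1
  g(x) = ln(x)   ⇒   g'(x) = 1/x
  lim(x→∞) f'(x)/g'(x) = lim(x→∞) (1)/(1/x)
  = ∞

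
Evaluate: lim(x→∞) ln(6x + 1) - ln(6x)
This is an ∞-∞ indeterminate form.

Combine fractions or rationalize to convert ∞-∞ to 0/0 form:
  lim(x→∞) ln(6x + 1) - ln(6x) = 0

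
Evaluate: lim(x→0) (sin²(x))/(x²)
This is a 0/0 indeterminate form.

Apply L'Hôpital's rule: differentiate numerator and denominator separately.
  f(x) = sin(x)^2   ⇒   f'(x) = 2·sin(x)·cos(x)
  g(x) = x^2   ⇒   g'(x) = 2·x
  lim(x→0) f'(x)/g'(x) = lim(x→0) (2·sin(x)·cos(x))/(2·x)
  = 1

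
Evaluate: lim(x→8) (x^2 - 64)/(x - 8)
This is a standard limit.

Factor or rationalize the expression:
  lim(x→8) (x^2 - 64)/(x - 8) = 16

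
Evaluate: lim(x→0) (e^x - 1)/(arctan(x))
This is a 0/0 indeterminate form.

Apply L'Hôpital's rule: differentiate numerator and denominator separately.
  f(x) = e^(x) - 1   ⇒   f'(x) = e^(x)
  g(x) = atan(x)   ⇒   g'(x) = 1/(x^2 + 1)
  lim(x→0) f'(x)/g'(x) = lim(x→0) (e^(x))/(1/(x^2 + 1))
  = 1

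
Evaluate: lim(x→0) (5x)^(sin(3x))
This is an exponential indeterminate form.

For exponential indeterminate forms, take the natural log:
  Let L = lim(x→0) (5x)^(sin(3x))
  Then ln(L) = lim(x→0) [exponent × ln(base)]
  Evaluate using L'Hôpital or standard limits, then exponentiate.
  L = 1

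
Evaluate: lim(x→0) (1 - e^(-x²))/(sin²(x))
This is a 0/0 indeterminate form.

Apply L'Hôpital's rule: differentiate numerator and denominator separately.
  f(x) = 1 - e^(-x^2)   ⇒   f'(x) = 2·x·e^(-x^2)
  g(x) = sin(x)^2   ⇒   g'(x) = 2·sin(x)·cos(x)
  lim(x→0) f'(x)/g'(x) = lim(x→0) (2·x·e^(-x^2))/(2·sin(x)·cos(x))
  = 1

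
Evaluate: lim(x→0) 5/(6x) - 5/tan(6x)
This is an ∞-∞ indeterminate form.

Combine fractions or rationalize to convert ∞-∞ to 0/0 form:
  lim(x→0) 5/(6x) - 5/tan(6x) = 0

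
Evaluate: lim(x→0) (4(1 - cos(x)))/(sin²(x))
This is a 0/0 indeterminate form.

Apply L'Hôpital's rule: differentiate numerator and denominator separately.
  f(x) = 4 - 4·cos(x)   ⇒   f'(x) = 4·sin(x)
  g(x) = sin(x)^2   ⇒   g'(x) = 2·sin(x)·cos(x)
  lim(x→0) f'(x)/g'(x) = lim(x→0) (4·sin(x))/(2·sin(x)·cos(x))
  = 2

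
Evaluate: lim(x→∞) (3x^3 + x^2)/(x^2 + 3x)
This is an ∞/∞ indeterminate form.

Apply L'Hôpital's rule: differentiate numerator and denominator separately.
  f(x) = 3·x^3 + x^2   ⇒   f'(x) = 9·x^2 + 2·x
  g(x) = x^2 + 3·x   ⇒   g'(x) = 2·x + 3
  lim(x→∞) f'(x)/g'(x) = lim(x→∞) (9·x^2 + 2·x)/(2·x + 3)
  = ∞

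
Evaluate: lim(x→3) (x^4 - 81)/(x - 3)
This is a standard limit.

Factor or rationalize the expression:
  lim(x→3) (x^4 - 81)/(x - 3) = 108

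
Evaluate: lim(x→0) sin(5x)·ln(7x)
This is a 0·∞ indeterminate form.

Rewrite 0·∞ as a quotient (0/0 or ∞/∞ form), then apply L'Hôpital's rule:
  lim(x→0) sin(5x)·ln(7x) = 0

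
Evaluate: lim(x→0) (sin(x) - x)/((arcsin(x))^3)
This is a 0/0 indeterminate form.

Apply L'Hôpital's rule: differentiate numerator and denominator separately.
  f(x) = -x + sin(x)   ⇒   f'(x) = cos(x) - 1
  g(x) = asin(x)^3   ⇒   g'(x) = 3·asin(x)^2/sqrt(1 - x^2)
  lim(x→0) f'(x)/g'(x) = lim(x→0) (cos(x) - 1)/(3·asin(x)^2/sqrt(1 - x^2))
  = -1/6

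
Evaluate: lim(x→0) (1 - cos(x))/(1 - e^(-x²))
This is a 0/0 indeterminate form.

Apply L'Hôpital's rule: differentiate numerator and denominator separately.
  f(x) = 1 - cos(x)   ⇒   f'(x) = sin(x)
  g(x) = 1 - e^(-x^2)   ⇒   g'(x) = 2·x·e^(-x^2)
  lim(x→0) f'(x)/g'(x) = lim(x→0) (sin(x))/(2·x·e^(-x^2))
  = 1/2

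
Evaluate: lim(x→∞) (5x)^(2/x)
This is an exponential indeterminate form.

For exponential indeterminate forms, take the natural log:
  Let L = lim(x→∞) (5x)^(2/x)
  Then ln(L) = lim(x→∞) [exponent × ln(base)]
  Evaluate using L'Hôpital or standard limits, then exponentiate.
  L = 1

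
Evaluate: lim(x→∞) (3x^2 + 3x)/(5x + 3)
This is an ∞/∞ indeterminate form.

Apply L'Hôpital's rule: differentiate numerator and denominator separately.
  f(x) = 3·x^2 + 3·x   ⇒   f'(x) = 6·x + 3
  g(x) = 5·x + 3   ⇒   g'(x) = 5
  lim(x→∞) f'(x)/g'(x) = lim(x→∞) (6·x + 3)/(5)
  = ∞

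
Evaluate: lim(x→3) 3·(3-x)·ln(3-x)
This is a 0·∞ indeterminate form.

Rewrite 0·∞ as a quotient (0/0 or ∞/∞ form), then apply L'Hôpital's rule:
  lim(x→3) 3·(3-x)·ln(3-x) = 0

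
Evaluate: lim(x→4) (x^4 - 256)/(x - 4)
This is a standard limit.

Factor or rationalize the expression:
  lim(x→4) (x^4 - 256)/(x - 4) = 256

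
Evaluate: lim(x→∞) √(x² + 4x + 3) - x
This is an ∞-∞ indeterminate form.

Combine fractions or rationalize to convert ∞-∞ to 0/0 form:
  lim(x→∞) √(x² + 4x + 3) - x = 2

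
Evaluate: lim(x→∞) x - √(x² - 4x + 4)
This is an ∞-∞ indeterminate form.

Combine fractions or rationalize to convert ∞-∞ to 0/0 form:
  lim(x→∞) x - √(x² - 4x + 4) = 2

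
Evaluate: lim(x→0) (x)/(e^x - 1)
This is a 0/0 indeterminate form.

Apply L'Hôpital's rule: differentiate numerator and denominator separately.
  f(x) = x   ⇒   f'(x) = 1
  g(x) = e^(x) - 1   ⇒   g'(x) = e^(x)
  lim(x→0) f'(x)/g'(x) = lim(x→0) (1)/(e^(x))
  = 1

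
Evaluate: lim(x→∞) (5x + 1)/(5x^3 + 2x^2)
This is an ∞/∞ indeterminate form.

Apply L'Hôpital's rule: differentiate numerator and denominator separately.
  f(x) = 5·x + 1   ⇒   f'(x) = 5
  g(x) = 5·x^3 + 2·x^2   ⇒   g'(x) = 15·x^2 + 4·x
  lim(x→∞) f'(x)/g'(x) = lim(x→∞) (5)/(15·x^2 + 4·x)
  = 0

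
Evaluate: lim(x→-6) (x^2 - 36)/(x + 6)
This is a standard limit.

Factor or rationalize the expression:
  lim(x→-6) (x^2 - 36)/(x + 6) = -12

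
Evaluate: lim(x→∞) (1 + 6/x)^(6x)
This is an exponential indeterminate form.

For exponential indeterminate forms, take the natural log:
  Let L = lim(x→∞) (1 + 6/x)^(6x)
  Then ln(L) = lim(x→∞) [exponent × ln(base)]
  Evaluate using L'Hôpital or standard limits, then exponentiate.
  L = e^(36)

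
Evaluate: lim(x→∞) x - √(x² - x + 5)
This is an ∞-∞ indeterminate form.

Combine fractions or rationalize to convert ∞-∞ to 0/0 form:
  lim(x→∞) x - √(x² - x + 5) = 1/2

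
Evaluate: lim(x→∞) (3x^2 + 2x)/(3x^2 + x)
This is an ∞/∞ indeterminate form.

Apply L'Hôpital's rule: differentiate numerator and denominator separately.
  f(x) = 3·x^2 + 2·x   ⇒   f'(x) = 6·x + 2
  g(x) = 3·x^2 + x   ⇒   g'(x) = 6·x + 1
  lim(x→∞) f'(x)/g'(x) = lim(x→∞) (6·x + 2)/(6·x + 1)
  = 1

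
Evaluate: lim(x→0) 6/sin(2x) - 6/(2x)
This is an ∞-∞ indeterminate form.

Combine fractions or rationalize to convert ∞-∞ to 0/0 form:
  lim(x→0) 6/sin(2x) - 6/(2x) = 0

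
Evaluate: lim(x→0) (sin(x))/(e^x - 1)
This is a 0/0 indeterminate form.

Apply L'Hôpital's rule: differentiate numerator and denominator separately.
  f(x) = sin(x)   ⇒   f'(x) = cos(x)
  g(x) = e^(x) - 1   ⇒   g'(x) = e^(x)
  lim(x→0) f'(x)/g'(x) = lim(x→0) (cos(x))/(e^(x))
  = 1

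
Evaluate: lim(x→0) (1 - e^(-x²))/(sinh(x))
This is a 0/0 indeterminate form.

Apply L'Hôpital's rule: differentiate numerator and denominator separately.
  f(x) = 1 - e^(-x^2)   ⇒   f'(x) = 2·x·e^(-x^2)
  g(x) = sinh(x)   ⇒   g'(x) = cosh(x)
  lim(x→0) f'(x)/g'(x) = lim(x→0) (2·x·e^(-x^2))/(cosh(x))
  = 0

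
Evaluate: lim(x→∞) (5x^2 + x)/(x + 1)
This is an ∞/∞ indeterminate form.

Apply L'Hôpital's rule: differentiate numerator and denominator separately.
  f(x) = 5·x^2 + x   ⇒   f'(x) = 10·x + 1
  g(x) = x + 1   ⇒   g'(x) = 1
  lim(x→∞) f'(x)/g'(x) = lim(x→∞) (10·x + 1)/(1)
  = ∞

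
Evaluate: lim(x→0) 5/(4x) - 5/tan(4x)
This is an ∞-∞ indeterminate form.

Combine fractions or rationalize to convert ∞-∞ to 0/0 form:
  lim(x→0) 5/(4x) - 5/tan(4x) = 0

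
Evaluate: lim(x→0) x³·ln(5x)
This is a 0·∞ indeterminate form.

Rewrite 0·∞ as a quotient (0/0 or ∞/∞ form), then apply L'Hôpital's rule:
  lim(x→0) x³·ln(5x) = 0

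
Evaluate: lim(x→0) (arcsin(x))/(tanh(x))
This is a 0/0 indeterminate form.

Apply L'Hôpital's rule: differentiate numerator and denominator separately.
  f(x) = asin(x)   ⇒   f'(x) = 1/sqrt(1 - x^2)
  g(x) = tanh(x)   ⇒   g'(x) = 1 - tanh(x)^2
  lim(x→0) f'(x)/g'(x) = lim(x→0) (1/sqrt(1 - x^2))/(1 - tanh(x)^2)
  = 1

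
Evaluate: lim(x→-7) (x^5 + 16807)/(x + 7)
This is a standard limit.

Factor or rationalize the expression:
  lim(x→-7) (x^5 + 16807)/(x + 7) = 12005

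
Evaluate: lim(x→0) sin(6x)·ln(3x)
This is a 0·∞ indeterminate form.

Rewrite 0·∞ as a quotient (0/0 or ∞/∞ form), then apply L'Hôpital's rule:
  lim(x→0) sin(6x)·ln(3x) = 0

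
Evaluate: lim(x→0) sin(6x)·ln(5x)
This is a 0·∞ indeterminate form.

Rewrite 0·∞ as a quotient (0/0 or ∞/∞ form), then apply L'Hôpital's rule:
  lim(x→0) sin(6x)·ln(5x) = 0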